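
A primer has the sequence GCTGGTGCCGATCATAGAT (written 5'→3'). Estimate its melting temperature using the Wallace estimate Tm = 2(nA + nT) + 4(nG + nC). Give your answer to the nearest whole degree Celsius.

58°C

Base counts: A=4, T=5, G=6, C=4 (length 19).
Tm = 2·(4+5) + 4·(6+4) = 2·9 + 4·10 = 18 + 40 = 58°C.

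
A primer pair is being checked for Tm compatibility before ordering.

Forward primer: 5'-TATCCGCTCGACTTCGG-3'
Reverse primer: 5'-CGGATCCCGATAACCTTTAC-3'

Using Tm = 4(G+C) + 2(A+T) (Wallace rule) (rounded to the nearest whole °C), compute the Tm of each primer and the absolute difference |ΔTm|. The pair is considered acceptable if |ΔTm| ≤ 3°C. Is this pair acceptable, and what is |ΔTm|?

|ΔTm| = 6°C; the pair is not acceptable.

Forward: A=2 T=5 G=4 C=6 → Tm = 2·7 + 4·10 = 54°C.
Reverse: A=5 T=5 G=3 C=7 → Tm = 2·10 + 4·10 = 60°C.
|ΔTm| = |54 − 60| = 6°C, > 3°C.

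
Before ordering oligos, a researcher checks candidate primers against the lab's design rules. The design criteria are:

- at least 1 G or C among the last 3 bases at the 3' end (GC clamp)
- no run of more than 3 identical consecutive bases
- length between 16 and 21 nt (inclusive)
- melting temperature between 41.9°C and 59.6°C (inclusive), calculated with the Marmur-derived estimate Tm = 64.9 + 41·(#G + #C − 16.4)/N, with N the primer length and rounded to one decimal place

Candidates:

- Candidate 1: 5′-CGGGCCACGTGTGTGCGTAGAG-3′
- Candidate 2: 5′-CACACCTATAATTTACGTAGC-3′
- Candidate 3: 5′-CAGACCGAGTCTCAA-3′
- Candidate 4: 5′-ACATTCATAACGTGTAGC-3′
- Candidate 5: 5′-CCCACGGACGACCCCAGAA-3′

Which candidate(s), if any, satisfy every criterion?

Candidate 2 and Candidate 4.

Candidate 1 (22 nt, A=3 T=4 G=10 C=5): 3' end GAG has 2 G/C ✓; longest run = 3 ✓; length 22, outside 16–21 ✗; Tm = 64.9 + 41·(15 − 16.4)/22 = 62.3°C, outside 41.9–59.6°C ✗ — fails.
Candidate 2 (21 nt, A=7 T=6 G=2 C=6): 3' end AGC has 2 G/C ✓; longest run = 3 ✓; length 21 ✓; Tm = 64.9 + 41·(8 − 16.4)/21 = 48.5°C ✓ — passes.
Candidate 3 (15 nt, A=5 T=2 G=3 C=5): 3' end CAA has 1 G/C ✓; longest run = 2 ✓; length 15, outside 16–21 ✗; Tm = 64.9 + 41·(8 − 16.4)/15 = 41.9°C ✓ — fails.
Candidate 4 (18 nt, A=6 T=5 G=3 C=4): 3' end AGC has 2 G/C ✓; longest run = 2 ✓; length 18 ✓; Tm = 64.9 + 41·(7 − 16.4)/18 = 43.5°C ✓ — passes.
Candidate 5 (19 nt, A=6 T=0 G=4 C=9): 3' end GAA has 1 G/C ✓; longest run = 4, exceeds 3 ✗; length 19 ✓; Tm = 64.9 + 41·(13 − 16.4)/19 = 57.6°C ✓ — fails.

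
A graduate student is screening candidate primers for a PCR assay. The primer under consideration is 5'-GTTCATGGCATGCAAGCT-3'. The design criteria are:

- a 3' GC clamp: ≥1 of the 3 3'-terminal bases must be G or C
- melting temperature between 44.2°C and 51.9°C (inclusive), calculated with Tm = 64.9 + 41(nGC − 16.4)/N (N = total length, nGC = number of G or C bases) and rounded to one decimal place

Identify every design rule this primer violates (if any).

Meets all criteria.

Base counts: A=4, T=5, G=5, C=4 (length 18).
GC clamp: 3' end GCT has 2 G/C ✓
Tm: Tm = 64.9 + 41·(9 − 16.4)/18 = 48.0°C ✓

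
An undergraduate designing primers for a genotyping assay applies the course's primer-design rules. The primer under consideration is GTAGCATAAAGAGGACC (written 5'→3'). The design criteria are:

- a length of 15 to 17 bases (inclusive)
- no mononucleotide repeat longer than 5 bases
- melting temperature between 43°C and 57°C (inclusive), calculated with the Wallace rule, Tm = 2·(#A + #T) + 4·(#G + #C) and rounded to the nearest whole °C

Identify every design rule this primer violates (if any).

Meets all criteria.

Base counts: A=7, T=2, G=5, C=3 (length 17).
length: length 17 ✓
homopolymer run: longest run = 3 ✓
Tm: Tm = 2·9 + 4·8 = 50°C ✓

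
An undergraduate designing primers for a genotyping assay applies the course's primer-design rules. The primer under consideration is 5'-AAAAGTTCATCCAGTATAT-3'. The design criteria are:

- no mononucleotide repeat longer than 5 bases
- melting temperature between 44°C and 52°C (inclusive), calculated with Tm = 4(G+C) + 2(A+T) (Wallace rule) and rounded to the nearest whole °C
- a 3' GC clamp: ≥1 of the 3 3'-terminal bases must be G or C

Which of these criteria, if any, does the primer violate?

Fails: GC clamp.

Base counts: A=8, T=6, G=2, C=3 (length 19).
homopolymer run: longest run = 4 ✓
Tm: Tm = 2·14 + 4·5 = 48°C ✓
GC clamp: 3' end TAT has 0 G/C, need ≥1 ✗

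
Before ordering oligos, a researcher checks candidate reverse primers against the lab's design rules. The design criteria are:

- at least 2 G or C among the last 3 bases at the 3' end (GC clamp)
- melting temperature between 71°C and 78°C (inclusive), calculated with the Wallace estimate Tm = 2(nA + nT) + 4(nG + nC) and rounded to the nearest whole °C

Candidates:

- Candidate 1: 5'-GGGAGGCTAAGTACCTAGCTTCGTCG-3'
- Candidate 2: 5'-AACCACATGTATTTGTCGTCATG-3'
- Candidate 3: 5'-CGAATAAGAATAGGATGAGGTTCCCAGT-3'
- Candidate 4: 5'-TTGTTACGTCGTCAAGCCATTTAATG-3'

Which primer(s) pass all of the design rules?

Candidate 1 (26 nt, A=5 T=6 G=9 C=6): 3' end TCG has 2 G/C ✓; Tm = 2·11 + 4·15 = 82°C, outside 71–78°C ✗ — fails.
Candidate 2 (23 nt, A=6 T=8 G=4 C=5): 3' end ATG has 1 G/C, need ≥2 ✗; Tm = 2·14 + 4·9 = 64°C, outside 71–78°C ✗ — fails.
Candidate 3 (28 nt, A=10 T=6 G=8 C=4): 3' end AGT has 1 G/C, need ≥2 ✗; Tm = 2·16 + 4·12 = 80°C, outside 71–78°C ✗ — fails.
Candidate 4 (26 nt, A=6 T=10 G=5 C=5): 3' end ATG has 1 G/C, need ≥2 ✗; Tm = 2·16 + 4·10 = 72°C ✓ — fails.

None of the candidates satisfy all criteria.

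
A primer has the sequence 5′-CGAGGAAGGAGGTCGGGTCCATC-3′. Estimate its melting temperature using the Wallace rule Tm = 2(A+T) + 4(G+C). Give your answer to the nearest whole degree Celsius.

76°C

Base counts: A=5, T=3, G=10, C=5 (length 23).
Tm = 2·(5+3) + 4·(10+5) = 2·8 + 4·15 = 16 + 60 = 76°C.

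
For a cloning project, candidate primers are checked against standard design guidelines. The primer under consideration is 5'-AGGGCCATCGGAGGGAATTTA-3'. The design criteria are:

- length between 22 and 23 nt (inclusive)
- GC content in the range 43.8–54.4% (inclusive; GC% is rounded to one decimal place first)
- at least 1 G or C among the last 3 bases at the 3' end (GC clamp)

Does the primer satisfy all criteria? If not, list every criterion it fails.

Fails: length, GC clamp.

Base counts: A=6, T=4, G=8, C=3 (length 21).
length: length 21, outside 22–23 ✗
GC content: GC 11/21 = 52.4% ✓
GC clamp: 3' end TTA has 0 G/C, need ≥1 ✗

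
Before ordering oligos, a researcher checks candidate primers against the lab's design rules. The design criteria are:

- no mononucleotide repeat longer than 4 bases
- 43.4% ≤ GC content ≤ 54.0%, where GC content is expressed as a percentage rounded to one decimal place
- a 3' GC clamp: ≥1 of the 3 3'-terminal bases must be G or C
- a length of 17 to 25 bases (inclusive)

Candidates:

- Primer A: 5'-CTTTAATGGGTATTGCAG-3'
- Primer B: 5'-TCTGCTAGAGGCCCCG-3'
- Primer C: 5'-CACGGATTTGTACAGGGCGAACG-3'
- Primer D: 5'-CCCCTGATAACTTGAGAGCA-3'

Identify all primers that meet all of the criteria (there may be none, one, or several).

Primer D only.

Primer A (18 nt, A=4 T=7 G=5 C=2): longest run = 3 ✓; GC 7/18 = 38.9%, outside 43.4–54.0% ✗; 3' end CAG has 2 G/C ✓; length 18 ✓ — fails.
Primer B (16 nt, A=2 T=3 G=5 C=6): longest run = 4 ✓; GC 11/16 = 68.8%, outside 43.4–54.0% ✗; 3' end CCG has 3 G/C ✓; length 16, outside 17–25 ✗ — fails.
Primer C (23 nt, A=6 T=4 G=8 C=5): longest run = 3 ✓; GC 13/23 = 56.5%, outside 43.4–54.0% ✗; 3' end ACG has 2 G/C ✓; length 23 ✓ — fails.
Primer D (20 nt, A=6 T=4 G=4 C=6): longest run = 4 ✓; GC 10/20 = 50.0% ✓; 3' end GCA has 2 G/C ✓; length 20 ✓ — passes.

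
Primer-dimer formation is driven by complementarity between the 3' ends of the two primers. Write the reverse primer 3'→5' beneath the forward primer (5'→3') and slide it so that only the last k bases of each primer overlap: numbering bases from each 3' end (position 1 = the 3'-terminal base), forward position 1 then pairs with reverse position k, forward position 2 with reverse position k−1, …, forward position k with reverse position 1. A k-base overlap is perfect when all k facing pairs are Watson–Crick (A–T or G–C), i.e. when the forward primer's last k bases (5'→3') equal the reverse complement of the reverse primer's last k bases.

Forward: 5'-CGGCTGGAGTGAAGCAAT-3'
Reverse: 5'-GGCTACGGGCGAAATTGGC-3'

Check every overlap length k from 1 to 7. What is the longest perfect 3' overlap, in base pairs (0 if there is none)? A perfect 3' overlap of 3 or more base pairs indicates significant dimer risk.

Last 7 bases (5'→3') — forward …AAGCAAT, reverse …AATTGGC.
Reverse complement of the reverse primer's last 7 bases: GCCAATT; its first k bases are the reverse complement of the reverse primer's last k bases, so a perfect k-base overlap needs the forward primer's last k bases to equal them.
Comparing (forward last k vs required): k=1: T vs G ✗; k=2: AT vs GC ✗; k=3: AAT vs GCC ✗; k=4: CAAT vs GCCA ✗; k=5: GCAAT vs GCCAA ✗; k=6: AGCAAT vs GCCAAT ✗; k=7: AAGCAAT vs GCCAATT ✗.
No overlap length from 1 to 7 is perfect, so the longest perfect 3' overlap is 0.

Longest perfect overlap: 0 complementary base pairs; below the dimer-risk threshold (threshold 3).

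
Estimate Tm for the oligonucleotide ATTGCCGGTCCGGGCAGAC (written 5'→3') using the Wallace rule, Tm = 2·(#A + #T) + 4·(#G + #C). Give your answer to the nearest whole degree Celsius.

64°C

Base counts: A=3, T=3, G=7, C=6 (length 19).
Tm = 2·(3+3) + 4·(7+6) = 2·6 + 4·13 = 12 + 52 = 64°C.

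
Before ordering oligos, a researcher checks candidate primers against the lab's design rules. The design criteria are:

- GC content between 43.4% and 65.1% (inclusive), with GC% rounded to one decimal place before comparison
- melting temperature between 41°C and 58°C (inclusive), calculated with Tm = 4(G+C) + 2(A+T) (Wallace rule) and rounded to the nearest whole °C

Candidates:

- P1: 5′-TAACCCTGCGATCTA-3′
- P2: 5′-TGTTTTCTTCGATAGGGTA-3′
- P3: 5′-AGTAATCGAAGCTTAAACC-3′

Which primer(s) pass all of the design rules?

P1 only.

P1 (15 nt, A=4 T=4 G=2 C=5): GC 7/15 = 46.7% ✓; Tm = 2·8 + 4·7 = 44°C ✓ — passes.
P2 (19 nt, A=3 T=9 G=5 C=2): GC 7/19 = 36.8%, outside 43.4–65.1% ✗; Tm = 2·12 + 4·7 = 52°C ✓ — fails.
P3 (19 nt, A=8 T=4 G=3 C=4): GC 7/19 = 36.8%, outside 43.4–65.1% ✗; Tm = 2·12 + 4·7 = 52°C ✓ — fails.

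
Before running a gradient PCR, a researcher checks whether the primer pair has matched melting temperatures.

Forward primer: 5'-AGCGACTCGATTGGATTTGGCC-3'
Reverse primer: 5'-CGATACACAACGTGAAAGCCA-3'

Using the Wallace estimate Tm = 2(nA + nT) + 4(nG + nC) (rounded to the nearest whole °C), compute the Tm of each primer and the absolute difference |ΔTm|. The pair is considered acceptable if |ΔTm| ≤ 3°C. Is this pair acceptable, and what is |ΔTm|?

|ΔTm| = 6°C; the pair is not acceptable.

Forward: A=4 T=6 G=7 C=5 → Tm = 2·10 + 4·12 = 68°C.
Reverse: A=9 T=2 G=4 C=6 → Tm = 2·11 + 4·10 = 62°C.
|ΔTm| = |68 − 62| = 6°C, > 3°C.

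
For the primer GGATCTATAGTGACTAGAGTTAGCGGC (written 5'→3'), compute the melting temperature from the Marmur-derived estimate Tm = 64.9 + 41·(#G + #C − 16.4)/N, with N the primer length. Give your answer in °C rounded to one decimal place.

59.7°C

Base counts: A=7, T=7, G=9, C=4; G+C = 13, N = 27.
Tm = 64.9 + 41·(13 − 16.4)/27 = 64.9 + -139.40/27 = 59.7°C.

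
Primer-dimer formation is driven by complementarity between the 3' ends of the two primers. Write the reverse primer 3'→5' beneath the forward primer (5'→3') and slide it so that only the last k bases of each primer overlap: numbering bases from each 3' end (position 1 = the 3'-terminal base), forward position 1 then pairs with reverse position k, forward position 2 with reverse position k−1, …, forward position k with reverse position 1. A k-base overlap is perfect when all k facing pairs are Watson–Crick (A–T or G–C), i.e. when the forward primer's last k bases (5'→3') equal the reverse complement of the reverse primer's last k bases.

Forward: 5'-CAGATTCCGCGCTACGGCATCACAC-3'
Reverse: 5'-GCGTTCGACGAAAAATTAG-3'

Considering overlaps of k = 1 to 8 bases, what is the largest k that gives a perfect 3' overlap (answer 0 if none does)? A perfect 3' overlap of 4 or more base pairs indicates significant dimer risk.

Last 8 bases (5'→3') — forward …CATCACAC, reverse …AAAATTAG.
Reverse complement of the reverse primer's last 8 bases: CTAATTTT; its first k bases are the reverse complement of the reverse primer's last k bases, so a perfect k-base overlap needs the forward primer's last k bases to equal them.
Comparing (forward last k vs required): k=1: C vs C ✓; k=2: AC vs CT ✗; k=3: CAC vs CTA ✗; k=4: ACAC vs CTAA ✗; k=5: CACAC vs CTAAT ✗; k=6: TCACAC vs CTAATT ✗; k=7: ATCACAC vs CTAATTT ✗; k=8: CATCACAC vs CTAATTTT ✗.
Only k = 1 is perfect, so the longest perfect 3' overlap is 1.

Longest perfect overlap: 1 complementary base pair; below the dimer-risk threshold (threshold 4).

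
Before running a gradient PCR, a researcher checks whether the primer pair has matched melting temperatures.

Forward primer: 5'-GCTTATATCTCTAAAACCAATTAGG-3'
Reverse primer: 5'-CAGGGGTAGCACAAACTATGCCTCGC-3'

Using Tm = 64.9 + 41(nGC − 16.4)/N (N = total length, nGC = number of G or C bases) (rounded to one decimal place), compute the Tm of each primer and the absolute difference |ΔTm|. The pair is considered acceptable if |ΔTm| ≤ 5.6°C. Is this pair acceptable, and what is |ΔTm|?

|ΔTm| = 11.6°C; the pair is not acceptable.

Forward: G+C = 8, N = 25 → Tm = 64.9 + 41·(8 − 16.4)/25 = 51.1°C.
Reverse: G+C = 15, N = 26 → Tm = 64.9 + 41·(15 − 16.4)/26 = 62.7°C.
|ΔTm| = |51.1 − 62.7| = 11.6°C, > 5.6°C.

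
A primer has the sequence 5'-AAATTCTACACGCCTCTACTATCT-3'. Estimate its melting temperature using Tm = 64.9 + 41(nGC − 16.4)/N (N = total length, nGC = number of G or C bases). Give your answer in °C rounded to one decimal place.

Base counts: A=7, T=8, G=1, C=8; G+C = 9, N = 24.
Tm = 64.9 + 41·(9 − 16.4)/24 = 64.9 + -303.40/24 = 52.3°C.

52.3°C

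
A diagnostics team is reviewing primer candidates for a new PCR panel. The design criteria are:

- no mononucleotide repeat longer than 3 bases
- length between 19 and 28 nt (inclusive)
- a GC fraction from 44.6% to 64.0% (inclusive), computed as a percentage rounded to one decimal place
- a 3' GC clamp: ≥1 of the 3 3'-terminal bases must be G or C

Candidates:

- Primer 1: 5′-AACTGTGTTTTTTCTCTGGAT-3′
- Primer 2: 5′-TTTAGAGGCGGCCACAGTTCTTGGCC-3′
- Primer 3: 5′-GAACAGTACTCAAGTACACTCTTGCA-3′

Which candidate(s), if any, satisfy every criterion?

Primer 2 only.

Primer 1 (21 nt, A=3 T=11 G=4 C=3): longest run = 6, exceeds 3 ✗; length 21 ✓; GC 7/21 = 33.3%, outside 44.6–64.0% ✗; 3' end GAT has 1 G/C ✓ — fails.
Primer 2 (26 nt, A=4 T=7 G=8 C=7): longest run = 3 ✓; length 26 ✓; GC 15/26 = 57.7% ✓; 3' end GCC has 3 G/C ✓ — passes.
Primer 3 (26 nt, A=9 T=6 G=4 C=7): longest run = 2 ✓; length 26 ✓; GC 11/26 = 42.3%, outside 44.6–64.0% ✗; 3' end GCA has 2 G/C ✓ — fails.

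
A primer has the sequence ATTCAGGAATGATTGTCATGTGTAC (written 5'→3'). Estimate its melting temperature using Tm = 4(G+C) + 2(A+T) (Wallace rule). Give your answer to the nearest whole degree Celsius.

68°C

Base counts: A=7, T=9, G=6, C=3 (length 25).
Tm = 2·(7+9) + 4·(6+3) = 2·16 + 4·9 = 32 + 36 = 68°C.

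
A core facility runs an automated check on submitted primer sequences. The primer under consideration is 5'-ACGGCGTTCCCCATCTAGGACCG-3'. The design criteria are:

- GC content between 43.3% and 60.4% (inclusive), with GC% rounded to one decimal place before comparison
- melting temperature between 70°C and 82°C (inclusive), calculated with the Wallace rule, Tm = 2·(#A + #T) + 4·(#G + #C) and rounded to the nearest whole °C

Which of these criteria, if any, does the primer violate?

Fails: GC content.

Base counts: A=4, T=4, G=6, C=9 (length 23).
GC content: GC 15/23 = 65.2%, outside 43.3–60.4% ✗
Tm: Tm = 2·8 + 4·15 = 76°C ✓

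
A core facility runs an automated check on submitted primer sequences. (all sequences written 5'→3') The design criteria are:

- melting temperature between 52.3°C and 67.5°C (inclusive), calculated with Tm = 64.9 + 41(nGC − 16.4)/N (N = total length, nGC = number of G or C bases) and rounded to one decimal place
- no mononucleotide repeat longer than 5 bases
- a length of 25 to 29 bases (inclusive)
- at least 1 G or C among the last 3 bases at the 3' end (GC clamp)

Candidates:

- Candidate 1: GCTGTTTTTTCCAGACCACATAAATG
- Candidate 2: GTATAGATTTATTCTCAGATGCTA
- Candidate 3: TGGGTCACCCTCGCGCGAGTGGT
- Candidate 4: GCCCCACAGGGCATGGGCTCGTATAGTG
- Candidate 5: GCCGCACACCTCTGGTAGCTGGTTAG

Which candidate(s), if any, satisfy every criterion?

Candidate 4 and Candidate 5.

Candidate 1 (26 nt, A=7 T=9 G=4 C=6): Tm = 64.9 + 41·(10 − 16.4)/26 = 54.8°C ✓; longest run = 6, exceeds 5 ✗; length 26 ✓; 3' end ATG has 1 G/C ✓ — fails.
Candidate 2 (24 nt, A=7 T=10 G=4 C=3): Tm = 64.9 + 41·(7 − 16.4)/24 = 48.8°C, outside 52.3–67.5°C ✗; longest run = 3 ✓; length 24, outside 25–29 ✗; 3' end CTA has 1 G/C ✓ — fails.
Candidate 3 (23 nt, A=2 T=5 G=9 C=7): Tm = 64.9 + 41·(16 − 16.4)/23 = 64.2°C ✓; longest run = 3 ✓; length 23, outside 25–29 ✗; 3' end GGT has 2 G/C ✓ — fails.
Candidate 4 (28 nt, A=5 T=5 G=10 C=8): Tm = 64.9 + 41·(18 − 16.4)/28 = 67.2°C ✓; longest run = 4 ✓; length 28 ✓; 3' end GTG has 2 G/C ✓ — passes.
Candidate 5 (26 nt, A=4 T=6 G=8 C=8): Tm = 64.9 + 41·(16 − 16.4)/26 = 64.3°C ✓; longest run = 2 ✓; length 26 ✓; 3' end TAG has 1 G/C ✓ — passes.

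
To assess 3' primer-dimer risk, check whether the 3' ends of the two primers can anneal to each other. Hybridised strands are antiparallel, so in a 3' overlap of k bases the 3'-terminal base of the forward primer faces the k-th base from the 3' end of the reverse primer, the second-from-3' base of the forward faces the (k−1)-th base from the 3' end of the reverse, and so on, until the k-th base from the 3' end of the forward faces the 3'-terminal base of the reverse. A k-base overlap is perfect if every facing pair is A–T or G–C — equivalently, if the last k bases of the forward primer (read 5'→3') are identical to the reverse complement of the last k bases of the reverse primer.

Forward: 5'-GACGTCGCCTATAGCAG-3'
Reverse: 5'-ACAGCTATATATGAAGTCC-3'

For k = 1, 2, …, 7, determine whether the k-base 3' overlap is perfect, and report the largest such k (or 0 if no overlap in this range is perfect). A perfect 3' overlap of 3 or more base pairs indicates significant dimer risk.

Longest perfect overlap: 1 complementary base pair; below the dimer-risk threshold (threshold 3).

Last 7 bases (5'→3') — forward …ATAGCAG, reverse …GAAGTCC.
Reverse complement of the reverse primer's last 7 bases: GGACTTC; its first k bases are the reverse complement of the reverse primer's last k bases, so a perfect k-base overlap needs the forward primer's last k bases to equal them.
Comparing (forward last k vs required): k=1: G vs G ✓; k=2: AG vs GG ✗; k=3: CAG vs GGA ✗; k=4: GCAG vs GGAC ✗; k=5: AGCAG vs GGACT ✗; k=6: TAGCAG vs GGACTT ✗; k=7: ATAGCAG vs GGACTTC ✗.
Only k = 1 is perfect, so the longest perfect 3' overlap is 1.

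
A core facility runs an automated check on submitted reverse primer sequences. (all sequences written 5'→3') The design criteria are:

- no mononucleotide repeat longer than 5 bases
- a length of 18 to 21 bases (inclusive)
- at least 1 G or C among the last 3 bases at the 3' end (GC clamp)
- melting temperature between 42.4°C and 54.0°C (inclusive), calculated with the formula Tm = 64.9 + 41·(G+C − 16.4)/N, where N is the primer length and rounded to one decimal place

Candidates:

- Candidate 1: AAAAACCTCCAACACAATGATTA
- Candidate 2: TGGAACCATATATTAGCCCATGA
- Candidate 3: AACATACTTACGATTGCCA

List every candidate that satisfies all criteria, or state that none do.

Candidate 3 only.

Candidate 1 (23 nt, A=12 T=4 G=1 C=6): longest run = 5 ✓; length 23, outside 18–21 ✗; 3' end TTA has 0 G/C, need ≥1 ✗; Tm = 64.9 + 41·(7 − 16.4)/23 = 48.1°C ✓ — fails.
Candidate 2 (23 nt, A=8 T=6 G=4 C=5): longest run = 3 ✓; length 23, outside 18–21 ✗; 3' end TGA has 1 G/C ✓; Tm = 64.9 + 41·(9 − 16.4)/23 = 51.7°C ✓ — fails.
Candidate 3 (19 nt, A=7 T=5 G=2 C=5): longest run = 2 ✓; length 19 ✓; 3' end CCA has 2 G/C ✓; Tm = 64.9 + 41·(7 − 16.4)/19 = 44.6°C ✓ — passes.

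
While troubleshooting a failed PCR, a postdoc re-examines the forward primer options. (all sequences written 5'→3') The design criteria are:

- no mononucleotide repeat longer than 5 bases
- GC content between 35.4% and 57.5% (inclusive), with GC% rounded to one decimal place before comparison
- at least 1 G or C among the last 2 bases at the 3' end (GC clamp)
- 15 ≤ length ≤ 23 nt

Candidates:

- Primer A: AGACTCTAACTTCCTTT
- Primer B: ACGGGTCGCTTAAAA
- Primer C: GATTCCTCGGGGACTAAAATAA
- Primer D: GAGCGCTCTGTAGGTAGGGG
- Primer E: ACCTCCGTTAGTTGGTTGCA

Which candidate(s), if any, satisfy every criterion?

Primer A (17 nt, A=4 T=7 G=1 C=5): longest run = 3 ✓; GC 6/17 = 35.3%, outside 35.4–57.5% ✗; 3' end TT has 0 G/C, need ≥1 ✗; length 17 ✓ — fails.
Primer B (15 nt, A=5 T=3 G=4 C=3): longest run = 4 ✓; GC 7/15 = 46.7% ✓; 3' end AA has 0 G/C, need ≥1 ✗; length 15 ✓ — fails.
Primer C (22 nt, A=8 T=5 G=5 C=4): longest run = 4 ✓; GC 9/22 = 40.9% ✓; 3' end AA has 0 G/C, need ≥1 ✗; length 22 ✓ — fails.
Primer D (20 nt, A=3 T=4 G=10 C=3): longest run = 4 ✓; GC 13/20 = 65.0%, outside 35.4–57.5% ✗; 3' end GG has 2 G/C ✓; length 20 ✓ — fails.
Primer E (20 nt, A=3 T=7 G=5 C=5): longest run = 2 ✓; GC 10/20 = 50.0% ✓; 3' end CA has 1 G/C ✓; length 20 ✓ — passes.

Primer E only.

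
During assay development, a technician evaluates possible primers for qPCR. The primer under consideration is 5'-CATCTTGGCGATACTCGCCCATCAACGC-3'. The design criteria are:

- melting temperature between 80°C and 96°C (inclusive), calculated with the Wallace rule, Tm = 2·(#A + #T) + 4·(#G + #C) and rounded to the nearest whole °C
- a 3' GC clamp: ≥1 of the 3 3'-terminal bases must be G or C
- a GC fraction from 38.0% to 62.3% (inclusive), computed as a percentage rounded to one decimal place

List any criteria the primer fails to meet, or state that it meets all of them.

Meets all criteria.

Base counts: A=6, T=6, G=5, C=11 (length 28).
Tm: Tm = 2·12 + 4·16 = 88°C ✓
GC clamp: 3' end CGC has 3 G/C ✓
GC content: GC 16/28 = 57.1% ✓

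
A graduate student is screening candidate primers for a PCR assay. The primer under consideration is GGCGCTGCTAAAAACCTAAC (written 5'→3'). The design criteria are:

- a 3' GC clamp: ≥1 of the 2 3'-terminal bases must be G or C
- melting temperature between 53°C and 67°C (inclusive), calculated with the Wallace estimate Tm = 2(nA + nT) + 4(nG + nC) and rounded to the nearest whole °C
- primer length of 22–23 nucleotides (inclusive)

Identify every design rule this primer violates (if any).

Base counts: A=7, T=3, G=4, C=6 (length 20).
GC clamp: 3' end AC has 1 G/C ✓
Tm: Tm = 2·10 + 4·10 = 60°C ✓
length: length 20, outside 22–23 ✗

Fails: length.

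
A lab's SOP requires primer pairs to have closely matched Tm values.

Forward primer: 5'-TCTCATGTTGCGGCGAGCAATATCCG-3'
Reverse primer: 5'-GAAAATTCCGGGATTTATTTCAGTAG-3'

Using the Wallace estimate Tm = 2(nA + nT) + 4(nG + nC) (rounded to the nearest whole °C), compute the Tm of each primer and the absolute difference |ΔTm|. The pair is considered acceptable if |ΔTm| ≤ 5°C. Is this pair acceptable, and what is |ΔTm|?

Forward: A=5 T=7 G=7 C=7 → Tm = 2·12 + 4·14 = 80°C.
Reverse: A=8 T=9 G=6 C=3 → Tm = 2·17 + 4·9 = 70°C.
|ΔTm| = |80 − 70| = 10°C, > 5°C.

|ΔTm| = 10°C; the pair is not acceptable.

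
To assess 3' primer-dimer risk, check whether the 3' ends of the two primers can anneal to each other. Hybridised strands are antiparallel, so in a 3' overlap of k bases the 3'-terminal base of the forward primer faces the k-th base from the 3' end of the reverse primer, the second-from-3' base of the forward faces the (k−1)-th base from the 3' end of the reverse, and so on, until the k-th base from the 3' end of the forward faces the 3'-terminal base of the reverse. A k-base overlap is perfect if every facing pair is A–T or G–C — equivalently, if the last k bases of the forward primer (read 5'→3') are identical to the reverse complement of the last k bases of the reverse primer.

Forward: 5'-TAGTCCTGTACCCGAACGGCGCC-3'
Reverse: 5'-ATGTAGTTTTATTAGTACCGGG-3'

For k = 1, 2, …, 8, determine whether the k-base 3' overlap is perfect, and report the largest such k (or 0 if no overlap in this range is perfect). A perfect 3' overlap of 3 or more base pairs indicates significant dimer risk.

Longest perfect overlap: 2 complementary base pairs; below the dimer-risk threshold (threshold 3).

Last 8 bases (5'→3') — forward …ACGGCGCC, reverse …GTACCGGG.
Reverse complement of the reverse primer's last 8 bases: CCCGGTAC; its first k bases are the reverse complement of the reverse primer's last k bases, so a perfect k-base overlap needs the forward primer's last k bases to equal them.
Comparing (forward last k vs required): k=1: C vs C ✓; k=2: CC vs CC ✓; k=3: GCC vs CCC ✗; k=4: CGCC vs CCCG ✗; k=5: GCGCC vs CCCGG ✗; k=6: GGCGCC vs CCCGGT ✗; k=7: CGGCGCC vs CCCGGTA ✗; k=8: ACGGCGCC vs CCCGGTAC ✗.
Perfect overlaps at k = 1, 2; the largest is 2.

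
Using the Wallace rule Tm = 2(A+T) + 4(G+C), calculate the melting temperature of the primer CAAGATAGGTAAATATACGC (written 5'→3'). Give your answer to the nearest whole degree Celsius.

Base counts: A=9, T=4, G=4, C=3 (length 20).
Tm = 2·(9+4) + 4·(4+3) = 2·13 + 4·7 = 26 + 28 = 54°C.

54°C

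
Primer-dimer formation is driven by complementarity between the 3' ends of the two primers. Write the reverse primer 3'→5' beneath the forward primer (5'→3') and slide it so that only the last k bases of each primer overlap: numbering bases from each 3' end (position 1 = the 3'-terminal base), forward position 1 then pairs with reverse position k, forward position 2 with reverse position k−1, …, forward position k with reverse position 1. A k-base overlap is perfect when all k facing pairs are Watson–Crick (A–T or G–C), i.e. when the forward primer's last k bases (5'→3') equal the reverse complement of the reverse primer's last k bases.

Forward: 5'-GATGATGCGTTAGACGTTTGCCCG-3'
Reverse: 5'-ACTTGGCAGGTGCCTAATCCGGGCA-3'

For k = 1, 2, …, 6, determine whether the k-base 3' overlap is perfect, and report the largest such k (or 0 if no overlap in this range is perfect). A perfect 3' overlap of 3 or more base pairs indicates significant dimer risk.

Last 6 bases (5'→3') — forward …TGCCCG, reverse …CGGGCA.
Reverse complement of the reverse primer's last 6 bases: TGCCCG; its first k bases are the reverse complement of the reverse primer's last k bases, so a perfect k-base overlap needs the forward primer's last k bases to equal them.
Comparing (forward last k vs required): k=1: G vs T ✗; k=2: CG vs TG ✗; k=3: CCG vs TGC ✗; k=4: CCCG vs TGCC ✗; k=5: GCCCG vs TGCCC ✗; k=6: TGCCCG vs TGCCCG ✓.
Only k = 6 is perfect, so the longest perfect 3' overlap is 6.

Longest perfect overlap: 6 complementary base pairs; significant dimer risk (threshold 3).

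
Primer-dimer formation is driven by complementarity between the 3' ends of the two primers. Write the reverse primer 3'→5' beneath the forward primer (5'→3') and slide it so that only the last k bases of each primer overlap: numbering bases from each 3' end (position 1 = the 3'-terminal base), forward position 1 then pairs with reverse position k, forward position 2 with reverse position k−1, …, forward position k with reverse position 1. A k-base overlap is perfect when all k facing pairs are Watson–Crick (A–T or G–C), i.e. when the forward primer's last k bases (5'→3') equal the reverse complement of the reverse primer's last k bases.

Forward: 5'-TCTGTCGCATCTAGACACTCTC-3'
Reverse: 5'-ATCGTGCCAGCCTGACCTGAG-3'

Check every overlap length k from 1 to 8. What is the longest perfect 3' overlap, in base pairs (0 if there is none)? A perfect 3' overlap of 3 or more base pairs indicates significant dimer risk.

Longest perfect overlap: 3 complementary base pairs; significant dimer risk (threshold 3).

Last 8 bases (5'→3') — forward …ACACTCTC, reverse …GACCTGAG.
Reverse complement of the reverse primer's last 8 bases: CTCAGGTC; its first k bases are the reverse complement of the reverse primer's last k bases, so a perfect k-base overlap needs the forward primer's last k bases to equal them.
Comparing (forward last k vs required): k=1: C vs C ✓; k=2: TC vs CT ✗; k=3: CTC vs CTC ✓; k=4: TCTC vs CTCA ✗; k=5: CTCTC vs CTCAG ✗; k=6: ACTCTC vs CTCAGG ✗; k=7: CACTCTC vs CTCAGGT ✗; k=8: ACACTCTC vs CTCAGGTC ✗.
Perfect overlaps at k = 1, 3; the largest is 3.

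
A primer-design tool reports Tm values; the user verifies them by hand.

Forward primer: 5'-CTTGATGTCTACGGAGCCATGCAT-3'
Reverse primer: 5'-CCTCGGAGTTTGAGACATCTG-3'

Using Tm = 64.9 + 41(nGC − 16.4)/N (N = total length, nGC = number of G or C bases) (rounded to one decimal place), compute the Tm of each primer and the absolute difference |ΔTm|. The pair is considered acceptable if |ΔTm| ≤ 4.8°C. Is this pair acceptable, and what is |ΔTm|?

Forward: G+C = 12, N = 24 → Tm = 64.9 + 41·(12 − 16.4)/24 = 57.4°C.
Reverse: G+C = 11, N = 21 → Tm = 64.9 + 41·(11 − 16.4)/21 = 54.4°C.
|ΔTm| = |57.4 − 54.4| = 3.0°C, ≤ 4.8°C.

|ΔTm| = 3.0°C; the pair is acceptable.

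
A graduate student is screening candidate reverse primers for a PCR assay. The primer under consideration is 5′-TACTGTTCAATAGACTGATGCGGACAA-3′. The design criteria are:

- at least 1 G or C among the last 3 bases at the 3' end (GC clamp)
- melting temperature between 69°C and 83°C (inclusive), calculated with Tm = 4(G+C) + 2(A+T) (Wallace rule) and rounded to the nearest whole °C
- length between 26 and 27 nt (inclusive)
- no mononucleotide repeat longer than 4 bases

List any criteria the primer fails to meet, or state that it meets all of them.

Meets all criteria.

Base counts: A=9, T=7, G=6, C=5 (length 27).
GC clamp: 3' end CAA has 1 G/C ✓
Tm: Tm = 2·16 + 4·11 = 76°C ✓
length: length 27 ✓
homopolymer run: longest run = 2 ✓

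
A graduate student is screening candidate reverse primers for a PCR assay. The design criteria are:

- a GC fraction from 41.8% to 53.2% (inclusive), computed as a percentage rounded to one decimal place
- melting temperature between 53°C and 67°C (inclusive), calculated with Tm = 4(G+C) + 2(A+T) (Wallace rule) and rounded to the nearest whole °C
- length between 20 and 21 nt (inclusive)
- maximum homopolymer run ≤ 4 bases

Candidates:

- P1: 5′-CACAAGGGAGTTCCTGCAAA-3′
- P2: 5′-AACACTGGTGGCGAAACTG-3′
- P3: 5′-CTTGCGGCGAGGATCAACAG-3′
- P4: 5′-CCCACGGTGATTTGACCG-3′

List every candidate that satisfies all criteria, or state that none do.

P1 only.

P1 (20 nt, A=7 T=3 G=5 C=5): GC 10/20 = 50.0% ✓; Tm = 2·10 + 4·10 = 60°C ✓; length 20 ✓; longest run = 3 ✓ — passes.
P2 (19 nt, A=6 T=3 G=6 C=4): GC 10/19 = 52.6% ✓; Tm = 2·9 + 4·10 = 58°C ✓; length 19, outside 20–21 ✗; longest run = 3 ✓ — fails.
P3 (20 nt, A=5 T=3 G=7 C=5): GC 12/20 = 60.0%, outside 41.8–53.2% ✗; Tm = 2·8 + 4·12 = 64°C ✓; length 20 ✓; longest run = 2 ✓ — fails.
P4 (18 nt, A=3 T=4 G=5 C=6): GC 11/18 = 61.1%, outside 41.8–53.2% ✗; Tm = 2·7 + 4·11 = 58°C ✓; length 18, outside 20–21 ✗; longest run = 3 ✓ — fails.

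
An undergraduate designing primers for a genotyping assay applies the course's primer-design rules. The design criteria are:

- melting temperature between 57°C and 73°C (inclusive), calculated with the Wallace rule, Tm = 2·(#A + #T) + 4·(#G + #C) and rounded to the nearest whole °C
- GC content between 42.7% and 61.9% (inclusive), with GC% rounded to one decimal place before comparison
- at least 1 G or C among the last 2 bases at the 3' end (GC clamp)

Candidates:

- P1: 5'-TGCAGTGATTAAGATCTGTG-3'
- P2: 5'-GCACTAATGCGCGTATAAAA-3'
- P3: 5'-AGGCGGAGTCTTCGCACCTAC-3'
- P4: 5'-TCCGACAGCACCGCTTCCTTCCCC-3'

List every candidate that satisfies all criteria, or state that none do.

P3 only.

P1 (20 nt, A=5 T=7 G=6 C=2): Tm = 2·12 + 4·8 = 56°C, outside 57–73°C ✗; GC 8/20 = 40.0%, outside 42.7–61.9% ✗; 3' end TG has 1 G/C ✓ — fails.
P2 (20 nt, A=8 T=4 G=4 C=4): Tm = 2·12 + 4·8 = 56°C, outside 57–73°C ✗; GC 8/20 = 40.0%, outside 42.7–61.9% ✗; 3' end AA has 0 G/C, need ≥1 ✗ — fails.
P3 (21 nt, A=4 T=4 G=6 C=7): Tm = 2·8 + 4·13 = 68°C ✓; GC 13/21 = 61.9% ✓; 3' end AC has 1 G/C ✓ — passes.
P4 (24 nt, A=3 T=5 G=3 C=13): Tm = 2·8 + 4·16 = 80°C, outside 57–73°C ✗; GC 16/24 = 66.7%, outside 42.7–61.9% ✗; 3' end CC has 2 G/C ✓ — fails.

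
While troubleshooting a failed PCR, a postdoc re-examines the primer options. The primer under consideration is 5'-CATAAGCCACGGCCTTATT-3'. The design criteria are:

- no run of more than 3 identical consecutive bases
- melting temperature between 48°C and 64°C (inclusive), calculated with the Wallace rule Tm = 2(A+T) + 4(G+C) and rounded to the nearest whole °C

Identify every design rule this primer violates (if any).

Base counts: A=5, T=5, G=3, C=6 (length 19).
homopolymer run: longest run = 2 ✓
Tm: Tm = 2·10 + 4·9 = 56°C ✓

Meets all criteria.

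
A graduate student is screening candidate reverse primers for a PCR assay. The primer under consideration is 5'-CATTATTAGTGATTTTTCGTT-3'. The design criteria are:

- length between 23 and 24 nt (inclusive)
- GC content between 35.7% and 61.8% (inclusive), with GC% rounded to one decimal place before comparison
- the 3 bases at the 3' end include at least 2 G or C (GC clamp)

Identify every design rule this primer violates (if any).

Fails: length, GC content, GC clamp.

Base counts: A=4, T=12, G=3, C=2 (length 21).
length: length 21, outside 23–24 ✗
GC content: GC 5/21 = 23.8%, outside 35.7–61.8% ✗
GC clamp: 3' end GTT has 1 G/C, need ≥2 ✗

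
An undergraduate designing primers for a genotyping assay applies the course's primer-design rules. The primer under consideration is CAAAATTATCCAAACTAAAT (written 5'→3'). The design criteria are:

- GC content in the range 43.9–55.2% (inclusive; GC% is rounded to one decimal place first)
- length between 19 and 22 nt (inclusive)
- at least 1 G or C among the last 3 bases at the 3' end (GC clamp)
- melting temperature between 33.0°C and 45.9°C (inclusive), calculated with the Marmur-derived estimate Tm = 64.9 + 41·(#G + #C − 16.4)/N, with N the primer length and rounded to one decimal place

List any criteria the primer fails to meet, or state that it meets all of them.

Fails: GC content, GC clamp.

Base counts: A=11, T=5, G=0, C=4 (length 20).
GC content: GC 4/20 = 20.0%, outside 43.9–55.2% ✗
length: length 20 ✓
GC clamp: 3' end AAT has 0 G/C, need ≥1 ✗
Tm: Tm = 64.9 + 41·(4 − 16.4)/20 = 39.5°C ✓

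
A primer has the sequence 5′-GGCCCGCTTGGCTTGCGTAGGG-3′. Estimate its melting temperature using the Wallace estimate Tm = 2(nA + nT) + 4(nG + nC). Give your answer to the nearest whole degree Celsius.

76°C

Base counts: A=1, T=5, G=10, C=6 (length 22).
Tm = 2·(1+5) + 4·(10+6) = 2·6 + 4·16 = 12 + 64 = 76°C.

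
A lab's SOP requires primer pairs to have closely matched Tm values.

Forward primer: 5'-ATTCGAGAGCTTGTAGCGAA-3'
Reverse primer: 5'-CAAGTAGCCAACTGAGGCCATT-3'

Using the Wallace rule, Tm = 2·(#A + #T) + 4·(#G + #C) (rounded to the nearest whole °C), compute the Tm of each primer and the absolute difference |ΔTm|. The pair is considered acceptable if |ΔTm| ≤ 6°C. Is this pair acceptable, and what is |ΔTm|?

Forward: A=6 T=5 G=6 C=3 → Tm = 2·11 + 4·9 = 58°C.
Reverse: A=7 T=4 G=5 C=6 → Tm = 2·11 + 4·11 = 66°C.
|ΔTm| = |58 − 66| = 8°C, > 6°C.

|ΔTm| = 8°C; the pair is not acceptable.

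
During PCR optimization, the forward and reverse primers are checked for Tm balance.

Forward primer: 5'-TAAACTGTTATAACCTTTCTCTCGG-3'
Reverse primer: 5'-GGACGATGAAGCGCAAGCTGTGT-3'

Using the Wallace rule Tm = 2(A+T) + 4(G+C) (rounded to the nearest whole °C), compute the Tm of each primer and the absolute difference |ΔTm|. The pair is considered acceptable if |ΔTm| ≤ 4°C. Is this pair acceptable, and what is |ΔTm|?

|ΔTm| = 4°C; the pair is acceptable.

Forward: A=6 T=10 G=3 C=6 → Tm = 2·16 + 4·9 = 68°C.
Reverse: A=6 T=4 G=9 C=4 → Tm = 2·10 + 4·13 = 72°C.
|ΔTm| = |68 − 72| = 4°C, ≤ 4°C.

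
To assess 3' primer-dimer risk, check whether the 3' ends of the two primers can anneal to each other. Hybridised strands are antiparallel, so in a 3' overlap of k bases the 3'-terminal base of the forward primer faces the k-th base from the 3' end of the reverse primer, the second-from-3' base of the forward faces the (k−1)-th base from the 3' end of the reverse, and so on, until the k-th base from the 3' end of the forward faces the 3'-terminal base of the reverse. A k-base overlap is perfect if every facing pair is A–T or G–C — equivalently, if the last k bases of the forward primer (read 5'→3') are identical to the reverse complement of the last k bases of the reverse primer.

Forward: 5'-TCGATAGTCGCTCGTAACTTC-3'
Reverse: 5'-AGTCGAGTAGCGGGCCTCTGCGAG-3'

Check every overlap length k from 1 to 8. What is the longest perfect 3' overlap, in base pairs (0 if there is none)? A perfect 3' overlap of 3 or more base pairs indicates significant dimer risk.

Longest perfect overlap: 1 complementary base pair; below the dimer-risk threshold (threshold 3).

Last 8 bases (5'→3') — forward …GTAACTTC, reverse …TCTGCGAG.
Reverse complement of the reverse primer's last 8 bases: CTCGCAGA; its first k bases are the reverse complement of the reverse primer's last k bases, so a perfect k-base overlap needs the forward primer's last k bases to equal them.
Comparing (forward last k vs required): k=1: C vs C ✓; k=2: TC vs CT ✗; k=3: TTC vs CTC ✗; k=4: CTTC vs CTCG ✗; k=5: ACTTC vs CTCGC ✗; k=6: AACTTC vs CTCGCA ✗; k=7: TAACTTC vs CTCGCAG ✗; k=8: GTAACTTC vs CTCGCAGA ✗.
Only k = 1 is perfect, so the longest perfect 3' overlap is 1.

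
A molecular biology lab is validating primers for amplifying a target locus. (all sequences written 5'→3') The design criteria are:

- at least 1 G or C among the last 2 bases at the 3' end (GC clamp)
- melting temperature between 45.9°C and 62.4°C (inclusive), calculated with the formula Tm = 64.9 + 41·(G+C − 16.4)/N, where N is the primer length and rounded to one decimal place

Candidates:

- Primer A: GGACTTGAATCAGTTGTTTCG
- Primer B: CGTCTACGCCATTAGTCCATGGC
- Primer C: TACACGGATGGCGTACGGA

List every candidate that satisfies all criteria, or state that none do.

Primer A (21 nt, A=4 T=8 G=6 C=3): 3' end CG has 2 G/C ✓; Tm = 64.9 + 41·(9 − 16.4)/21 = 50.5°C ✓ — passes.
Primer B (23 nt, A=4 T=6 G=5 C=8): 3' end GC has 2 G/C ✓; Tm = 64.9 + 41·(13 − 16.4)/23 = 58.8°C ✓ — passes.
Primer C (19 nt, A=5 T=3 G=7 C=4): 3' end GA has 1 G/C ✓; Tm = 64.9 + 41·(11 − 16.4)/19 = 53.2°C ✓ — passes.

Primer A, Primer B and Primer C.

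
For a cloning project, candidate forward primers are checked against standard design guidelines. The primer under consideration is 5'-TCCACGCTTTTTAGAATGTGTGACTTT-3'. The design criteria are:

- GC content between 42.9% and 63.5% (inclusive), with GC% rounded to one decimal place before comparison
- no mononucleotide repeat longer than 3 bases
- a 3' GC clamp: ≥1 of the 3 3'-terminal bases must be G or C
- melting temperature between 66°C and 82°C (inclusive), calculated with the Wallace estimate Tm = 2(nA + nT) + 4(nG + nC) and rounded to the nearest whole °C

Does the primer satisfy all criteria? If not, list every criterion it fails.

Base counts: A=5, T=12, G=5, C=5 (length 27).
GC content: GC 10/27 = 37.0%, outside 42.9–63.5% ✗
homopolymer run: longest run = 5, exceeds 3 ✗
GC clamp: 3' end TTT has 0 G/C, need ≥1 ✗
Tm: Tm = 2·17 + 4·10 = 74°C ✓

Fails: GC content, homopolymer run, GC clamp.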